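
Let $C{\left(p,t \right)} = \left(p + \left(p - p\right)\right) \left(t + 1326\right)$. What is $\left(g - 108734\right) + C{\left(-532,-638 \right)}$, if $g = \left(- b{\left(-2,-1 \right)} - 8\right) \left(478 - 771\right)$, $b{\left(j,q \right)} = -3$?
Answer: $-473285$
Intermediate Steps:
$C{\left(p,t \right)} = p \left(1326 + t\right)$ ($C{\left(p,t \right)} = \left(p + 0\right) \left(1326 + t\right) = p \left(1326 + t\right)$)
$g = 1465$ ($g = \left(\left(-1\right) \left(-3\right) - 8\right) \left(478 - 771\right) = \left(3 - 8\right) \left(-293\right) = \left(-5\right) \left(-293\right) = 1465$)
$\left(g - 108734\right) + C{\left(-532,-638 \right)} = \left(1465 - 108734\right) - 532 \left(1326 - 638\right) = -107269 - 366016 = -473285$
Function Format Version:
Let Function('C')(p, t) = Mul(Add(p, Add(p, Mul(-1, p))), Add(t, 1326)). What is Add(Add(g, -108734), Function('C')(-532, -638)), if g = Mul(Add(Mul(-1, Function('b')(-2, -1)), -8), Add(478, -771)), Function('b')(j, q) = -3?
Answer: -473285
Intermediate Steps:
Function('C')(p, t) = Mul(p, Add(1326, t)) (Function('C')(p, t) = Mul(Add(p, 0), Add(1326, t)) = Mul(p, Add(1326, t)))
g = 1465 (g = Mul(Add(Mul(-1, -3), -8), Add(478, -771)) = Mul(Add(3, -8), -293) = Mul(-5, -293) = 1465)
Add(Add(g, -108734), Function('C')(-532, -638)) = Add(Add(1465, -108734), Mul(-532, Add(1326, -638))) = Add(-107269, Mul(-532, 688)) = Add(-107269, -366016) = -473285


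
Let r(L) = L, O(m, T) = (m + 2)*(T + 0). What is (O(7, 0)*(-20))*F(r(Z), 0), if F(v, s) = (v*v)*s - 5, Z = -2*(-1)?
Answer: 0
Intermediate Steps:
Z = 2
O(m, T) = T*(2 + m) (O(m, T) = (2 + m)*T = T*(2 + m))
F(v, s) = -5 + s*v**2 (F(v, s) = v**2*s - 5 = s*v**2 - 5 = -5 + s*v**2)
(O(7, 0)*(-20))*F(r(Z), 0) = ((0*(2 + 7))*(-20))*(-5 + 0*2**2) = ((0*9)*(-20))*(-5 + 0*4) = (0*(-20))*(-5 + 0) = 0*(-5) = 0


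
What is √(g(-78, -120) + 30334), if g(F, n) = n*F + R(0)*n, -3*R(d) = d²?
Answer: √39694 ≈ 199.23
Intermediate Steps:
R(d) = -d²/3
g(F, n) = F*n (g(F, n) = n*F + (-⅓*0²)*n = F*n + (-⅓*0)*n = F*n + 0*n = F*n + 0 = F*n)
√(g(-78, -120) + 30334) = √(-78*(-120) + 30334) = √(9360 + 30334) = √39694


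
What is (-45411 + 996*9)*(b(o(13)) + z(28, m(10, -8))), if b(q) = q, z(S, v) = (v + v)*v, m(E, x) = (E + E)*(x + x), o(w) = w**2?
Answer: -7470505143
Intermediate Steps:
m(E, x) = 4*E*x (m(E, x) = (2*E)*(2*x) = 4*E*x)
z(S, v) = 2*v**2 (z(S, v) = (2*v)*v = 2*v**2)
(-45411 + 996*9)*(b(o(13)) + z(28, m(10, -8))) = (-45411 + 996*9)*(13**2 + 2*(4*10*(-8))**2) = (-45411 + 8964)*(169 + 2*(-320)**2) = -36447*(169 + 2*102400) = -36447*(169 + 204800) = -36447*204969 = -7470505143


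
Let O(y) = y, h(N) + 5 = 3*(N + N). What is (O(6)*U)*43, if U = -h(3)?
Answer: -3354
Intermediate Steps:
h(N) = -5 + 6*N (h(N) = -5 + 3*(N + N) = -5 + 3*(2*N) = -5 + 6*N)
U = -13 (U = -(-5 + 6*3) = -(-5 + 18) = -1*13 = -13)
(O(6)*U)*43 = (6*(-13))*43 = -78*43 = -3354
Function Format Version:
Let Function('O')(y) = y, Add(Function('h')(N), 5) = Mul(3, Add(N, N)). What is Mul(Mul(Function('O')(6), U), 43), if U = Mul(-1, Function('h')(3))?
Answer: -3354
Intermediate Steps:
Function('h')(N) = Add(-5, Mul(6, N)) (Function('h')(N) = Add(-5, Mul(3, Add(N, N))) = Add(-5, Mul(3, Mul(2, N))) = Add(-5, Mul(6, N)))
U = -13 (U = Mul(-1, Add(-5, Mul(6, 3))) = Mul(-1, Add(-5, 18)) = Mul(-1, 13) = -13)
Mul(Mul(Function('O')(6), U), 43) = Mul(Mul(6, -13), 43) = Mul(-78, 43) = -3354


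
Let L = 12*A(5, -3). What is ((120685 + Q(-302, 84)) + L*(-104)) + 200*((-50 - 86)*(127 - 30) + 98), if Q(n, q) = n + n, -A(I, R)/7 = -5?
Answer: -2542399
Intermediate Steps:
A(I, R) = 35 (A(I, R) = -7*(-5) = 35)
Q(n, q) = 2*n
L = 420 (L = 12*35 = 420)
((120685 + Q(-302, 84)) + L*(-104)) + 200*((-50 - 86)*(127 - 30) + 98) = ((120685 + 2*(-302)) + 420*(-104)) + 200*((-50 - 86)*(127 - 30) + 98) = ((120685 - 604) - 43680) + 200*(-136*97 + 98) = (120081 - 43680) + 200*(-13192 + 98) = 76401 + 200*(-13094) = 76401 - 2618800 = -2542399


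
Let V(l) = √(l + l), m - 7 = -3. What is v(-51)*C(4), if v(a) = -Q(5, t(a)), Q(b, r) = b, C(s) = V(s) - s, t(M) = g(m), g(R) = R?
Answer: 20 - 10*√2 ≈ 5.8579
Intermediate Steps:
m = 4 (m = 7 - 3 = 4)
t(M) = 4
V(l) = √2*√l (V(l) = √(2*l) = √2*√l)
C(s) = -s + √2*√s (C(s) = √2*√s - s = -s + √2*√s)
v(a) = -5 (v(a) = -1*5 = -5)
v(-51)*C(4) = -5*(-1*4 + √2*√4) = -5*(-4 + √2*2) = -5*(-4 + 2*√2) = 20 - 10*√2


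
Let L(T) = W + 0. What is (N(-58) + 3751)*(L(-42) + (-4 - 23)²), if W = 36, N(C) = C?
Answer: 2825145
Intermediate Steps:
L(T) = 36 (L(T) = 36 + 0 = 36)
(N(-58) + 3751)*(L(-42) + (-4 - 23)²) = (-58 + 3751)*(36 + (-4 - 23)²) = 3693*(36 + (-27)²) = 3693*(36 + 729) = 3693*765 = 2825145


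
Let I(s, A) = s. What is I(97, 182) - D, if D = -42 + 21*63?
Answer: -1184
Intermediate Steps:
D = 1281 (D = -42 + 1323 = 1281)
I(97, 182) - D = 97 - 1*1281 = 97 - 1281 = -1184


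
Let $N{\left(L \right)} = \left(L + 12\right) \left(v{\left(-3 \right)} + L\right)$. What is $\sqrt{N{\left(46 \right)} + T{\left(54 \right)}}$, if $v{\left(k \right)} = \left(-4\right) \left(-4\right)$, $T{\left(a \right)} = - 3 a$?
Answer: $\sqrt{3434} \approx 58.6$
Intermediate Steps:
$v{\left(k \right)} = 16$
$N{\left(L \right)} = \left(12 + L\right) \left(16 + L\right)$ ($N{\left(L \right)} = \left(L + 12\right) \left(16 + L\right) = \left(12 + L\right) \left(16 + L\right)$)
$\sqrt{N{\left(46 \right)} + T{\left(54 \right)}} = \sqrt{\left(192 + 46^{2} + 28 \cdot 46\right) - 162} = \sqrt{\left(192 + 2116 + 1288\right) - 162} = \sqrt{3596 - 162} = \sqrt{3434}$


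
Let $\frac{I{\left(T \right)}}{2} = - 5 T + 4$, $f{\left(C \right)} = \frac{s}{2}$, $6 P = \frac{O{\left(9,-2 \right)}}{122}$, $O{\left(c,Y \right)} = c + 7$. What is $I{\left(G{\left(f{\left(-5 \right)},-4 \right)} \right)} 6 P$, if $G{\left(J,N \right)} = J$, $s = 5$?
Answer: $- \frac{136}{61} \approx -2.2295$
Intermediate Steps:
$O{\left(c,Y \right)} = 7 + c$
$P = \frac{4}{183}$ ($P = \frac{\left(7 + 9\right) \frac{1}{122}}{6} = \frac{16 \cdot \frac{1}{122}}{6} = \frac{1}{6} \cdot \frac{8}{61} = \frac{4}{183} \approx 0.021858$)
$f{\left(C \right)} = \frac{5}{2}$
$I{\left(T \right)} = 8 - 10 T$ ($I{\left(T \right)} = 2 \left(- 5 T + 4\right) = 2 \left(4 - 5 T\right) = 8 - 10 T$)
$I{\left(G{\left(f{\left(-5 \right)},-4 \right)} \right)} 6 P = \left(8 - 25\right) 6 \cdot \frac{4}{183} = \left(-17\right) 6 \cdot \frac{4}{183} = \left(-102\right) \frac{4}{183} = - \frac{136}{61}$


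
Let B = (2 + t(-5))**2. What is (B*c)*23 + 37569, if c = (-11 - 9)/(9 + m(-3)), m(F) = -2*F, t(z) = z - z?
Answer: 112339/3 ≈ 37446.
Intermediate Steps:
t(z) = 0
B = 4 (B = (2 + 0)**2 = 2**2 = 4)
c = -4/3 (c = (-11 - 9)/(9 - 2*(-3)) = -20/(9 + 6) = -20/15 = -20*1/15 = -4/3 ≈ -1.3333)
(B*c)*23 + 37569 = (4*(-4/3))*23 + 37569 = -16/3*23 + 37569 = -368/3 + 37569 = 112339/3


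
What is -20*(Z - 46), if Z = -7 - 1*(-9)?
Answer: 880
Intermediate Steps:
Z = 2 (Z = -7 + 9 = 2)
-20*(Z - 46) = -20*(2 - 46) = -20*(-44) = 880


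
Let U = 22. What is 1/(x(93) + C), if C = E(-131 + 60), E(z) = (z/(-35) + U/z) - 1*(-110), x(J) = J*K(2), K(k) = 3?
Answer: 2485/970936 ≈ 0.0025594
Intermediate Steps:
x(J) = 3*J (x(J) = J*3 = 3*J)
E(z) = 110 + 22/z - z/35 (E(z) = (z/(-35) + 22/z) - 1*(-110) = (z*(-1/35) + 22/z) + 110 = (-z/35 + 22/z) + 110 = (22/z - z/35) + 110 = 110 + 22/z - z/35)
C = 277621/2485 (C = 110 + 22/(-131 + 60) - (-131 + 60)/35 = 110 + 22/(-71) - 1/35*(-71) = 110 + 22*(-1/71) + 71/35 = 110 - 22/71 + 71/35 = 277621/2485 ≈ 111.72)
1/(x(93) + C) = 1/(3*93 + 277621/2485) = 1/(279 + 277621/2485) = 1/(970936/2485) = 2485/970936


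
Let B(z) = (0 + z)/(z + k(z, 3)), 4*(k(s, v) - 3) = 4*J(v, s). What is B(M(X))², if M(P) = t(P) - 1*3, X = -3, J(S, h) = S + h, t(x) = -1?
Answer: 4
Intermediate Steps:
k(s, v) = 3 + s + v (k(s, v) = 3 + (4*(v + s))/4 = 3 + (4*(s + v))/4 = 3 + (4*s + 4*v)/4 = 3 + (s + v) = 3 + s + v)
M(P) = -4 (M(P) = -1 - 1*3 = -1 - 3 = -4)
B(z) = z/(6 + 2*z) (B(z) = (0 + z)/(z + (3 + z + 3)) = z/(z + (6 + z)) = z/(6 + 2*z))
B(M(X))² = ((½)*(-4)/(3 - 4))² = ((½)*(-4)/(-1))² = ((½)*(-4)*(-1))² = 2² = 4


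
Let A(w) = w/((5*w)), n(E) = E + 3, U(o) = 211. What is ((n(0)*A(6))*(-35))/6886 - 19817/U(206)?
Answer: -136464293/1452946 ≈ -93.922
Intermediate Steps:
n(E) = 3 + E
A(w) = ⅕ (A(w) = w*(1/(5*w)) = ⅕)
((n(0)*A(6))*(-35))/6886 - 19817/U(206) = (((3 + 0)*(⅕))*(-35))/6886 - 19817/211 = ((3*(⅕))*(-35))*(1/6886) - 19817*1/211 = ((⅗)*(-35))*(1/6886) - 19817/211 = -21*1/6886 - 19817/211 = -21/6886 - 19817/211 = -136464293/1452946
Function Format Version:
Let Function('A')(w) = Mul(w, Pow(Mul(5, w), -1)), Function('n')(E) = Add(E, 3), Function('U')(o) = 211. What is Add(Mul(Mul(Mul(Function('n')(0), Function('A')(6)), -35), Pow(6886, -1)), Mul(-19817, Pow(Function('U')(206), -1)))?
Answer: Rational(-136464293, 1452946) ≈ -93.922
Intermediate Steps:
Function('n')(E) = Add(3, E)
Function('A')(w) = Rational(1, 5) (Function('A')(w) = Mul(w, Mul(Rational(1, 5), Pow(w, -1))) = Rational(1, 5))
Add(Mul(Mul(Mul(Function('n')(0), Function('A')(6)), -35), Pow(6886, -1)), Mul(-19817, Pow(Function('U')(206), -1))) = Add(Mul(Mul(Mul(Add(3, 0), Rational(1, 5)), -35), Pow(6886, -1)), Mul(-19817, Pow(211, -1))) = Add(Mul(Mul(Mul(3, Rational(1, 5)), -35), Rational(1, 6886)), Mul(-19817, Rational(1, 211))) = Add(Mul(Mul(Rational(3, 5), -35), Rational(1, 6886)), Rational(-19817, 211)) = Add(Mul(-21, Rational(1, 6886)), Rational(-19817, 211)) = Add(Rational(-21, 6886), Rational(-19817, 211)) = Rational(-136464293, 1452946)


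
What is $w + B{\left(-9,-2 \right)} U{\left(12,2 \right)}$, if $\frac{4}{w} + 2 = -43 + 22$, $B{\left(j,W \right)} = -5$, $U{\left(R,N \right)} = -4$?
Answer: $\frac{456}{23} \approx 19.826$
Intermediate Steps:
$w = - \frac{4}{23}$ ($w = \frac{4}{-2 + \left(-43 + 22\right)} = \frac{4}{-2 - 21} = \frac{4}{-23} = 4 \left(- \frac{1}{23}\right) = - \frac{4}{23} \approx -0.17391$)
$w + B{\left(-9,-2 \right)} U{\left(12,2 \right)} = - \frac{4}{23} - -20 = - \frac{4}{23} + 20 = \frac{456}{23}$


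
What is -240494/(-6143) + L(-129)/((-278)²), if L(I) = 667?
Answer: 18590435677/474755612 ≈ 39.158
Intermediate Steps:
-240494/(-6143) + L(-129)/((-278)²) = -240494/(-6143) + 667/((-278)²) = -240494*(-1/6143) + 667/77284 = 240494/6143 + 667*(1/77284) = 240494/6143 + 667/77284 = 18590435677/474755612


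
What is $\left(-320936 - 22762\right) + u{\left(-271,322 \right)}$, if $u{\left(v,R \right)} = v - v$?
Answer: $-343698$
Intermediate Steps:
$u{\left(v,R \right)} = 0$
$\left(-320936 - 22762\right) + u{\left(-271,322 \right)} = \left(-320936 - 22762\right) + 0 = -343698 + 0 = -343698$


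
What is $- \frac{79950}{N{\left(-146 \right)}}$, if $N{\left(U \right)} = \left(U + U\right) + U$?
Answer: $\frac{13325}{73} \approx 182.53$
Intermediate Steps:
$N{\left(U \right)} = 3 U$ ($N{\left(U \right)} = 2 U + U = 3 U$)
$- \frac{79950}{N{\left(-146 \right)}} = - \frac{79950}{3 \left(-146\right)} = - \frac{79950}{-438} = \left(-79950\right) \left(- \frac{1}{438}\right) = \frac{13325}{73}$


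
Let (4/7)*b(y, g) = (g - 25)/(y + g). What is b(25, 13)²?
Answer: 441/1444 ≈ 0.30540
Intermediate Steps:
b(y, g) = 7*(-25 + g)/(4*(g + y)) (b(y, g) = 7*((g - 25)/(y + g))/4 = 7*((-25 + g)/(g + y))/4 = 7*(-25 + g)/(4*(g + y)))
b(25, 13)² = (7*(-25 + 13)/(4*(13 + 25)))² = ((7/4)*(-12)/38)² = ((7/4)*(1/38)*(-12))² = (-21/38)² = 441/1444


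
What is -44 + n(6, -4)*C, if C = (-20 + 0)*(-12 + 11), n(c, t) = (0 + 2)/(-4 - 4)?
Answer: -49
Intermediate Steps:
n(c, t) = -¼ (n(c, t) = 2/(-8) = 2*(-⅛) = -¼)
C = 20 (C = -20*(-1) = 20)
-44 + n(6, -4)*C = -44 - ¼*20 = -44 - 5 = -49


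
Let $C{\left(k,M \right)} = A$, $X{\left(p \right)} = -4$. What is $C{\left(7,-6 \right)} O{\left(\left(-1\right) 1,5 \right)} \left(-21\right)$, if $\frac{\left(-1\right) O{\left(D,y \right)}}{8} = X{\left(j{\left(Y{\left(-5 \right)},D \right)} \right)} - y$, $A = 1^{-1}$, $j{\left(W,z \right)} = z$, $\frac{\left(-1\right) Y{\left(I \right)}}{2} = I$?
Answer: $-1512$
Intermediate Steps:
$Y{\left(I \right)} = - 2 I$
$A = 1$
$C{\left(k,M \right)} = 1$
$O{\left(D,y \right)} = 32 + 8 y$ ($O{\left(D,y \right)} = - 8 \left(-4 - y\right) = 32 + 8 y$)
$C{\left(7,-6 \right)} O{\left(\left(-1\right) 1,5 \right)} \left(-21\right) = 1 \left(32 + 8 \cdot 5\right) \left(-21\right) = 1 \left(32 + 40\right) \left(-21\right) = 1 \cdot 72 \left(-21\right) = 72 \left(-21\right) = -1512$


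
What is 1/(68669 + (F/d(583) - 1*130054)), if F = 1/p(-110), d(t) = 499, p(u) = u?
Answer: -54890/3369422651 ≈ -1.6291e-5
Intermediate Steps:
F = -1/110 (F = 1/(-110) = -1/110 ≈ -0.0090909)
1/(68669 + (F/d(583) - 1*130054)) = 1/(68669 + (-1/110/499 - 1*130054)) = 1/(68669 + (-1/110*1/499 - 130054)) = 1/(68669 + (-1/54890 - 130054)) = 1/(68669 - 7138664061/54890) = 1/(-3369422651/54890) = -54890/3369422651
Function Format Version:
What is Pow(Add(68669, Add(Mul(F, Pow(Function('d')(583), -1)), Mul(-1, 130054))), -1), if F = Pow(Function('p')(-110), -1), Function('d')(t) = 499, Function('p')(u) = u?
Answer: Rational(-54890, 3369422651) ≈ -1.6291e-5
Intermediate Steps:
F = Rational(-1, 110) (F = Pow(-110, -1) = Rational(-1, 110) ≈ -0.0090909)
Pow(Add(68669, Add(Mul(F, Pow(Function('d')(583), -1)), Mul(-1, 130054))), -1) = Pow(Add(68669, Add(Mul(Rational(-1, 110), Pow(499, -1)), Mul(-1, 130054))), -1) = Pow(Add(68669, Add(Mul(Rational(-1, 110), Rational(1, 499)), -130054)), -1) = Pow(Add(68669, Add(Rational(-1, 54890), -130054)), -1) = Pow(Add(68669, Rational(-7138664061, 54890)), -1) = Pow(Rational(-3369422651, 54890), -1) = Rational(-54890, 3369422651)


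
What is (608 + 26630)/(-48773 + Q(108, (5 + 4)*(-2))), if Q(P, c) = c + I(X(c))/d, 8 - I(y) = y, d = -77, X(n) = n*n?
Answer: -2097326/3756591 ≈ -0.55831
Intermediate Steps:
X(n) = n**2
I(y) = 8 - y
Q(P, c) = -8/77 + c + c**2/77 (Q(P, c) = c + (8 - c**2)/(-77) = c + (8 - c**2)*(-1/77) = c + (-8/77 + c**2/77) = -8/77 + c + c**2/77)
(608 + 26630)/(-48773 + Q(108, (5 + 4)*(-2))) = (608 + 26630)/(-48773 + (-8/77 + (5 + 4)*(-2) + ((5 + 4)*(-2))**2/77)) = 27238/(-48773 + (-8/77 + 9*(-2) + (9*(-2))**2/77)) = 27238/(-48773 + (-8/77 - 18 + (1/77)*(-18)**2)) = 27238/(-48773 + (-8/77 - 18 + (1/77)*324)) = 27238/(-48773 + (-8/77 - 18 + 324/77)) = 27238/(-48773 - 1070/77) = 27238/(-3756591/77) = 27238*(-77/3756591) = -2097326/3756591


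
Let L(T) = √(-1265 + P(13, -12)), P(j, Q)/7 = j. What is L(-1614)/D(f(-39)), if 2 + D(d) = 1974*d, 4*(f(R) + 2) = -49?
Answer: -2*I*√1174/56263 ≈ -0.001218*I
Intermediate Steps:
f(R) = -57/4 (f(R) = -2 + (¼)*(-49) = -2 - 49/4 = -57/4)
D(d) = -2 + 1974*d
P(j, Q) = 7*j
L(T) = I*√1174 (L(T) = √(-1265 + 7*13) = √(-1265 + 91) = √(-1174) = I*√1174)
L(-1614)/D(f(-39)) = (I*√1174)/(-2 + 1974*(-57/4)) = (I*√1174)/(-2 - 56259/2) = (I*√1174)/(-56263/2) = (I*√1174)*(-2/56263) = -2*I*√1174/56263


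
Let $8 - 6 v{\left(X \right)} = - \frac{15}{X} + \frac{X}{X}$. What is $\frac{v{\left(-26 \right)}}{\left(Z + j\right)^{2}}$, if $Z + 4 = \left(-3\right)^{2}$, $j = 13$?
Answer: $\frac{167}{50544} \approx 0.0033041$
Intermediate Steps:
$v{\left(X \right)} = \frac{7}{6} + \frac{5}{2 X}$ ($v{\left(X \right)} = \frac{4}{3} - \frac{- \frac{15}{X} + \frac{X}{X}}{6} = \frac{4}{3} - \frac{- \frac{15}{X} + 1}{6} = \frac{4}{3} - \frac{1 - \frac{15}{X}}{6} = \frac{4}{3} - \left(\frac{1}{6} - \frac{5}{2 X}\right) = \frac{7}{6} + \frac{5}{2 X}$)
$Z = 5$ ($Z = -4 + \left(-3\right)^{2} = -4 + 9 = 5$)
$\frac{v{\left(-26 \right)}}{\left(Z + j\right)^{2}} = \frac{\frac{1}{6} \frac{1}{-26} \left(15 + 7 \left(-26\right)\right)}{\left(5 + 13\right)^{2}} = \frac{\frac{1}{6} \left(- \frac{1}{26}\right) \left(15 - 182\right)}{18^{2}} = \frac{\frac{1}{6} \left(- \frac{1}{26}\right) \left(-167\right)}{324} = \frac{167}{156} \cdot \frac{1}{324} = \frac{167}{50544}$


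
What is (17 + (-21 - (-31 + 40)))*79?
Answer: -1027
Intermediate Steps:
(17 + (-21 - (-31 + 40)))*79 = (17 + (-21 - 1*9))*79 = (17 + (-21 - 9))*79 = (17 - 30)*79 = -13*79 = -1027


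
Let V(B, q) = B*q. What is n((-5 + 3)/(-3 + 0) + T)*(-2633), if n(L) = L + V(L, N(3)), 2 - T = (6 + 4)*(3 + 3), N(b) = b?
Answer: 1811504/3 ≈ 6.0384e+5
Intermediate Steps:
T = -58 (T = 2 - (6 + 4)*(3 + 3) = 2 - 10*6 = 2 - 1*60 = 2 - 60 = -58)
n(L) = 4*L (n(L) = L + L*3 = L + 3*L = 4*L)
n((-5 + 3)/(-3 + 0) + T)*(-2633) = (4*((-5 + 3)/(-3 + 0) - 58))*(-2633) = (4*(-2/(-3) - 58))*(-2633) = (4*(-2*(-1/3) - 58))*(-2633) = (4*(2/3 - 58))*(-2633) = (4*(-172/3))*(-2633) = -688/3*(-2633) = 1811504/3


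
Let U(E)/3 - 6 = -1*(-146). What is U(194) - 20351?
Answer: -19895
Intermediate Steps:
U(E) = 456 (U(E) = 18 + 3*(-1*(-146)) = 18 + 3*146 = 18 + 438 = 456)
U(194) - 20351 = 456 - 20351 = -19895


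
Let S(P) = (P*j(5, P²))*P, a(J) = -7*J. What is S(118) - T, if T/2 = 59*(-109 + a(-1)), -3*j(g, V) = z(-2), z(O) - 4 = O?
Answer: 8260/3 ≈ 2753.3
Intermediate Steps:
z(O) = 4 + O
j(g, V) = -⅔ (j(g, V) = -(4 - 2)/3 = -⅓*2 = -⅔)
T = -12036 (T = 2*(59*(-109 - 7*(-1))) = 2*(59*(-109 + 7)) = 2*(59*(-102)) = 2*(-6018) = -12036)
S(P) = -2*P²/3 (S(P) = (P*(-⅔))*P = (-2*P/3)*P = -2*P²/3)
S(118) - T = -⅔*118² - 1*(-12036) = -⅔*13924 + 12036 = -27848/3 + 12036 = 8260/3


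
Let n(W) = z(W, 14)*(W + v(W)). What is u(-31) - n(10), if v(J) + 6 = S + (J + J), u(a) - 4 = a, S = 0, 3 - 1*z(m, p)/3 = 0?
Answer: -243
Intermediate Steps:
z(m, p) = 9 (z(m, p) = 9 - 3*0 = 9 + 0 = 9)
u(a) = 4 + a
v(J) = -6 + 2*J (v(J) = -6 + (0 + (J + J)) = -6 + (0 + 2*J) = -6 + 2*J)
n(W) = -54 + 27*W (n(W) = 9*(W + (-6 + 2*W)) = 9*(-6 + 3*W) = -54 + 27*W)
u(-31) - n(10) = (4 - 31) - (-54 + 27*10) = -27 - (-54 + 270) = -27 - 1*216 = -27 - 216 = -243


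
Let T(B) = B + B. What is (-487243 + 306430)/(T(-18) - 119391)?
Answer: 60271/39809 ≈ 1.5140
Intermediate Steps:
T(B) = 2*B
(-487243 + 306430)/(T(-18) - 119391) = (-487243 + 306430)/(2*(-18) - 119391) = -180813/(-36 - 119391) = -180813/(-119427) = -180813*(-1/119427) = 60271/39809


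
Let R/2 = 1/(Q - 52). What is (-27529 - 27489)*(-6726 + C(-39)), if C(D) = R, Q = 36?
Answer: 1480231781/4 ≈ 3.7006e+8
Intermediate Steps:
R = -⅛ (R = 2/(36 - 52) = 2/(-16) = 2*(-1/16) = -⅛ ≈ -0.12500)
C(D) = -⅛
(-27529 - 27489)*(-6726 + C(-39)) = (-27529 - 27489)*(-6726 - ⅛) = -55018*(-53809/8) = 1480231781/4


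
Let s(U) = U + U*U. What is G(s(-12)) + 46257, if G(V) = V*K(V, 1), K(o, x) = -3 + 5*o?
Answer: 132981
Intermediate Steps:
s(U) = U + U**2
G(V) = V*(-3 + 5*V)
G(s(-12)) + 46257 = (-12*(1 - 12))*(-3 + 5*(-12*(1 - 12))) + 46257 = (-12*(-11))*(-3 + 5*(-12*(-11))) + 46257 = 132*(-3 + 5*132) + 46257 = 132*(-3 + 660) + 46257 = 132*657 + 46257 = 86724 + 46257 = 132981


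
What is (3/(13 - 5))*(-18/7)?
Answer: -27/28 ≈ -0.96429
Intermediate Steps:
(3/(13 - 5))*(-18/7) = (3/8)*(-18*⅐) = (3*(⅛))*(-18/7) = (3/8)*(-18/7) = -27/28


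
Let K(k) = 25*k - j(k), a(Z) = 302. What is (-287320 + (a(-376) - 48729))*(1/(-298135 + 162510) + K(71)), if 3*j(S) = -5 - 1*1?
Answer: -80916915241128/135625 ≈ -5.9662e+8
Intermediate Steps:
j(S) = -2 (j(S) = (-5 - 1*1)/3 = (-5 - 1)/3 = (⅓)*(-6) = -2)
K(k) = 2 + 25*k (K(k) = 25*k - 1*(-2) = 25*k + 2 = 2 + 25*k)
(-287320 + (a(-376) - 48729))*(1/(-298135 + 162510) + K(71)) = (-287320 + (302 - 48729))*(1/(-298135 + 162510) + (2 + 25*71)) = (-287320 - 48427)*(1/(-135625) + (2 + 1775)) = -335747*(-1/135625 + 1777) = -335747*241005624/135625 = -80916915241128/135625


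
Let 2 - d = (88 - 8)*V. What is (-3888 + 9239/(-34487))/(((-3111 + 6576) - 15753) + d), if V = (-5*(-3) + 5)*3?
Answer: 134094695/589244882 ≈ 0.22757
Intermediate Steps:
V = 60 (V = (15 + 5)*3 = 20*3 = 60)
d = -4798 (d = 2 - (88 - 8)*60 = 2 - 80*60 = 2 - 1*4800 = 2 - 4800 = -4798)
(-3888 + 9239/(-34487))/(((-3111 + 6576) - 15753) + d) = (-3888 + 9239/(-34487))/(((-3111 + 6576) - 15753) - 4798) = (-3888 + 9239*(-1/34487))/((3465 - 15753) - 4798) = (-3888 - 9239/34487)/(-12288 - 4798) = -134094695/34487/(-17086) = -134094695/34487*(-1/17086) = 134094695/589244882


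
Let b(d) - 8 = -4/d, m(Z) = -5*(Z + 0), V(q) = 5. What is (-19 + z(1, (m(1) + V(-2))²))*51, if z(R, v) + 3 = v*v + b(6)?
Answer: -748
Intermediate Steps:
m(Z) = -5*Z
b(d) = 8 - 4/d
z(R, v) = 13/3 + v² (z(R, v) = -3 + (v*v + (8 - 4/6)) = -3 + (v² + (8 - 4*⅙)) = -3 + (v² + (8 - ⅔)) = -3 + (v² + 22/3) = -3 + (22/3 + v²) = 13/3 + v²)
(-19 + z(1, (m(1) + V(-2))²))*51 = (-19 + (13/3 + ((-5*1 + 5)²)²))*51 = (-19 + (13/3 + ((-5 + 5)²)²))*51 = (-19 + (13/3 + (0²)²))*51 = (-19 + (13/3 + 0²))*51 = (-19 + (13/3 + 0))*51 = (-19 + 13/3)*51 = -44/3*51 = -748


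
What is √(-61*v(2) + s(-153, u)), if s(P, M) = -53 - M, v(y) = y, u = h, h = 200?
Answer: 5*I*√15 ≈ 19.365*I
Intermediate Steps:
u = 200
√(-61*v(2) + s(-153, u)) = √(-61*2 + (-53 - 1*200)) = √(-122 + (-53 - 200)) = √(-122 - 253) = √(-375) = 5*I*√15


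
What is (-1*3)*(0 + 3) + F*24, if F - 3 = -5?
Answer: -57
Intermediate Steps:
F = -2 (F = 3 - 5 = -2)
(-1*3)*(0 + 3) + F*24 = (-1*3)*(0 + 3) - 2*24 = -3*3 - 48 = -9 - 48 = -57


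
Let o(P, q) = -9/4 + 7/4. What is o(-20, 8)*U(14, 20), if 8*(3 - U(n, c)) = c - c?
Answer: -3/2 ≈ -1.5000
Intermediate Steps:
o(P, q) = -1/2 (o(P, q) = -9*1/4 + 7*(1/4) = -9/4 + 7/4 = -1/2)
U(n, c) = 3 (U(n, c) = 3 - (c - c)/8 = 3 - 1/8*0 = 3 + 0 = 3)
o(-20, 8)*U(14, 20) = -1/2*3 = -3/2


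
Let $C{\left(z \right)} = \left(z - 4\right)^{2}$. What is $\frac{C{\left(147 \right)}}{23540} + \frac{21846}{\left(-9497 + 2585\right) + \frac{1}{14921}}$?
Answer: $- \frac{505837300331}{220706655140} \approx -2.2919$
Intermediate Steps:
$C{\left(z \right)} = \left(-4 + z\right)^{2}$
$\frac{C{\left(147 \right)}}{23540} + \frac{21846}{\left(-9497 + 2585\right) + \frac{1}{14921}} = \frac{\left(-4 + 147\right)^{2}}{23540} + \frac{21846}{\left(-9497 + 2585\right) + \frac{1}{14921}} = 143^{2} \cdot \frac{1}{23540} + \frac{21846}{-6912 + \frac{1}{14921}} = 20449 \cdot \frac{1}{23540} + \frac{21846}{- \frac{103133951}{14921}} = \frac{1859}{2140} + 21846 \left(- \frac{14921}{103133951}\right) = \frac{1859}{2140} - \frac{325964166}{103133951} = - \frac{505837300331}{220706655140}$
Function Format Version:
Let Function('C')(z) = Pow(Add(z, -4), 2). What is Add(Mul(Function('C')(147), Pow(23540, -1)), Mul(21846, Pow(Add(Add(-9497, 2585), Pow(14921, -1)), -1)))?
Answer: Rational(-505837300331, 220706655140) ≈ -2.2919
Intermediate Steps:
Function('C')(z) = Pow(Add(-4, z), 2)
Add(Mul(Function('C')(147), Pow(23540, -1)), Mul(21846, Pow(Add(Add(-9497, 2585), Pow(14921, -1)), -1))) = Add(Mul(Pow(Add(-4, 147), 2), Pow(23540, -1)), Mul(21846, Pow(Add(Add(-9497, 2585), Pow(14921, -1)), -1))) = Add(Mul(Pow(143, 2), Rational(1, 23540)), Mul(21846, Pow(Add(-6912, Rational(1, 14921)), -1))) = Add(Mul(20449, Rational(1, 23540)), Mul(21846, Pow(Rational(-103133951, 14921), -1))) = Add(Rational(1859, 2140), Mul(21846, Rational(-14921, 103133951))) = Add(Rational(1859, 2140), Rational(-325964166, 103133951)) = Rational(-505837300331, 220706655140)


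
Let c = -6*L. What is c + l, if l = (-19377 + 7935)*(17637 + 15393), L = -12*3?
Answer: -377929044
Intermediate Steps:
L = -36
l = -377929260 (l = -11442*33030 = -377929260)
c = 216 (c = -6*(-36) = 216)
c + l = 216 - 377929260 = -377929044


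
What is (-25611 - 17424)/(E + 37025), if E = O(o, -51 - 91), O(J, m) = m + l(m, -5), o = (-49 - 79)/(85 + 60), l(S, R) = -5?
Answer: -43035/36878 ≈ -1.1670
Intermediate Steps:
o = -128/145 ≈ -0.88276
O(J, m) = -5 + m (O(J, m) = m - 5 = -5 + m)
E = -147 (E = -5 + (-51 - 91) = -5 - 142 = -147)
(-25611 - 17424)/(E + 37025) = (-25611 - 17424)/(-147 + 37025) = -43035/36878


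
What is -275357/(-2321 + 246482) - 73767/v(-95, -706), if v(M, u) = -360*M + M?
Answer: -27402074972/8327110905 ≈ -3.2907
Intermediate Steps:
v(M, u) = -359*M
-275357/(-2321 + 246482) - 73767/v(-95, -706) = -275357/(-2321 + 246482) - 73767/((-359*(-95))) = -275357/244161 - 73767/34105 = -27402074972/8327110905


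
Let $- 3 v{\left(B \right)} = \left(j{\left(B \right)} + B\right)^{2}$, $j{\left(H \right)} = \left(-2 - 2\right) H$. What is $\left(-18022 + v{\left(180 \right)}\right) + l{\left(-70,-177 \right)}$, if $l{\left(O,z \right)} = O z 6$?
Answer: $-40882$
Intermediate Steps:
$l{\left(O,z \right)} = 6 O z$
$j{\left(H \right)} = - 4 H$
$v{\left(B \right)} = - 3 B^{2}$ ($v{\left(B \right)} = - \frac{\left(- 4 B + B\right)^{2}}{3} = - \frac{\left(- 3 B\right)^{2}}{3} = - \frac{9 B^{2}}{3} = - 3 B^{2}$)
$\left(-18022 + v{\left(180 \right)}\right) + l{\left(-70,-177 \right)} = \left(-18022 - 3 \cdot 180^{2}\right) + 6 \left(-70\right) \left(-177\right) = \left(-18022 - 97200\right) + 74340 = -115222 + 74340 = -40882$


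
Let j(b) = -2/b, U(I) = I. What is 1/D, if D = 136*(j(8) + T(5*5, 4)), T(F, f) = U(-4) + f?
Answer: -1/34 ≈ -0.029412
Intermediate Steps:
T(F, f) = -4 + f
D = -34 (D = 136*(-2/8 + (-4 + 4)) = 136*(-2*⅛ + 0) = 136*(-¼ + 0) = 136*(-¼) = -34)
1/D = 1/(-34) = -1/34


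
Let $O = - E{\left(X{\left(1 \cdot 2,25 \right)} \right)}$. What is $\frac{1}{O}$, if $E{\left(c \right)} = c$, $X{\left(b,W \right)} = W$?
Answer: $- \frac{1}{25} \approx -0.04$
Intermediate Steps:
$O = -25$ ($O = \left(-1\right) 25 = -25$)
$\frac{1}{O} = \frac{1}{-25} = - \frac{1}{25}$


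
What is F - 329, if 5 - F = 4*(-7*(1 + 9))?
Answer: -44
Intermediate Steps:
F = 285 (F = 5 - 4*(-7*(1 + 9)) = 5 - 4*(-7*10) = 5 - 4*(-70) = 5 - 1*(-280) = 5 + 280 = 285)
F - 329 = 285 - 329 = -44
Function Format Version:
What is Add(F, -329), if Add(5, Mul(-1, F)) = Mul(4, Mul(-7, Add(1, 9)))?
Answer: -44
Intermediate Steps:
F = 285 (F = Add(5, Mul(-1, Mul(4, Mul(-7, Add(1, 9))))) = Add(5, Mul(-1, Mul(4, Mul(-7, 10)))) = Add(5, Mul(-1, Mul(4, -70))) = Add(5, Mul(-1, -280)) = Add(5, 280) = 285)
Add(F, -329) = Add(285, -329) = -44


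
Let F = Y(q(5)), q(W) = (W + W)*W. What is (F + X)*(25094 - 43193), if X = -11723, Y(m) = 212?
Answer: 208337589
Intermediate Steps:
q(W) = 2*W**2 (q(W) = (2*W)*W = 2*W**2)
F = 212
(F + X)*(25094 - 43193) = (212 - 11723)*(25094 - 43193) = -11511*(-18099) = 208337589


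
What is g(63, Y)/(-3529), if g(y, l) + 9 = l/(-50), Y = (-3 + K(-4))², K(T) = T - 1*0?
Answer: 499/176450 ≈ 0.0028280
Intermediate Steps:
K(T) = T (K(T) = T + 0 = T)
Y = 49 (Y = (-3 - 4)² = (-7)² = 49)
g(y, l) = -9 - l/50 (g(y, l) = -9 + l/(-50) = -9 + l*(-1/50) = -9 - l/50)
g(63, Y)/(-3529) = (-9 - 1/50*49)/(-3529) = (-9 - 49/50)*(-1/3529) = -499/50*(-1/3529) = 499/176450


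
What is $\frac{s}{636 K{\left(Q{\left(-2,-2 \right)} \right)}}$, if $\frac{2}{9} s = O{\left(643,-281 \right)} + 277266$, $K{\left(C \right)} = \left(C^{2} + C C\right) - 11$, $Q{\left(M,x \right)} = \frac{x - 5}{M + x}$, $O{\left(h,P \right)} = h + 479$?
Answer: $- \frac{278388}{689} \approx -404.05$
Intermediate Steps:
$O{\left(h,P \right)} = 479 + h$
$Q{\left(M,x \right)} = \frac{-5 + x}{M + x}$
$K{\left(C \right)} = -11 + 2 C^{2}$ ($K{\left(C \right)} = \left(C^{2} + C^{2}\right) - 11 = 2 C^{2} - 11 = -11 + 2 C^{2}$)
$s = 1252746$ ($s = \frac{9 \left(\left(479 + 643\right) + 277266\right)}{2} = \frac{9 \left(1122 + 277266\right)}{2} = \frac{9}{2} \cdot 278388 = 1252746$)
$\frac{s}{636 K{\left(Q{\left(-2,-2 \right)} \right)}} = \frac{1252746}{636 \left(-11 + 2 \left(\frac{-5 - 2}{-2 - 2}\right)^{2}\right)} = \frac{1252746}{636 \left(-11 + 2 \left(\frac{1}{-4} \left(-7\right)\right)^{2}\right)} = \frac{1252746}{636 \left(-11 + 2 \left(\left(- \frac{1}{4}\right) \left(-7\right)\right)^{2}\right)} = \frac{1252746}{636 \left(-11 + 2 \left(\frac{7}{4}\right)^{2}\right)} = \frac{1252746}{636 \left(-11 + 2 \cdot \frac{49}{16}\right)} = \frac{1252746}{636 \left(-11 + \frac{49}{8}\right)} = \frac{1252746}{636 \left(- \frac{39}{8}\right)} = \frac{1252746}{- \frac{6201}{2}} = 1252746 \left(- \frac{2}{6201}\right) = - \frac{278388}{689}$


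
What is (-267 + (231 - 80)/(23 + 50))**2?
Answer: 374035600/5329 ≈ 70189.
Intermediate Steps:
(-267 + (231 - 80)/(23 + 50))**2 = (-267 + 151/73)**2 = (-19340/73)**2 = 374035600/5329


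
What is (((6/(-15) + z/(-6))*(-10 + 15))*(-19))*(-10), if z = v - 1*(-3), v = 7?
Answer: -5890/3 ≈ -1963.3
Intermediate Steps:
z = 10 (z = 7 - 1*(-3) = 7 + 3 = 10)
(((6/(-15) + z/(-6))*(-10 + 15))*(-19))*(-10) = (((6/(-15) + 10/(-6))*(-10 + 15))*(-19))*(-10) = (((6*(-1/15) + 10*(-⅙))*5)*(-19))*(-10) = (((-⅖ - 5/3)*5)*(-19))*(-10) = (-31/15*5*(-19))*(-10) = -31/3*(-19)*(-10) = (589/3)*(-10) = -5890/3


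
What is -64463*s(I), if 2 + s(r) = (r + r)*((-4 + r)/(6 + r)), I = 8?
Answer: -165762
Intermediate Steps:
s(r) = -2 + 2*r*(-4 + r)/(6 + r) (s(r) = -2 + (r + r)*((-4 + r)/(6 + r)) = -2 + (2*r)*((-4 + r)/(6 + r)) = -2 + 2*r*(-4 + r)/(6 + r))
-64463*s(I) = -128926*(-6 + 8² - 5*8)/(6 + 8) = -128926*(-6 + 64 - 40)/14 = -128926*18/14 = -64463*18/7 = -165762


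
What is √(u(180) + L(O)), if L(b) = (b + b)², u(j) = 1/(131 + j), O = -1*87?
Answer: √2928325307/311 ≈ 174.00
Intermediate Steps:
O = -87
L(b) = 4*b² (L(b) = (2*b)² = 4*b²)
√(u(180) + L(O)) = √(1/(131 + 180) + 4*(-87)²) = √(1/311 + 4*7569) = √(1/311 + 30276) = √(9415837/311) = √2928325307/311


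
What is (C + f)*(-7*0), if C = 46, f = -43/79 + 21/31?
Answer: 0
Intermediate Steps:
f = 326/2449 (f = -43*1/79 + 21*(1/31) = -43/79 + 21/31 = 326/2449 ≈ 0.13312)
(C + f)*(-7*0) = (46 + 326/2449)*(-7*0) = (112980/2449)*0 = 0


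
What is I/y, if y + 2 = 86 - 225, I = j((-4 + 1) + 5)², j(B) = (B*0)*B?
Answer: 0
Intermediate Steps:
j(B) = 0 (j(B) = 0*B = 0)
I = 0 (I = 0² = 0)
y = -141 (y = -2 + (86 - 225) = -2 - 139 = -141)
I/y = 0/(-141) = 0*(-1/141) = 0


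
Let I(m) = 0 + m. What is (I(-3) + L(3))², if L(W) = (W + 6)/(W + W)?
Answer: 9/4 ≈ 2.2500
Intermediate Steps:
I(m) = m
L(W) = (6 + W)/(2*W) (L(W) = (6 + W)/((2*W)) = (6 + W)*(1/(2*W)) = (6 + W)/(2*W))
(I(-3) + L(3))² = (-3 + (½)*(6 + 3)/3)² = (-3 + (½)*(⅓)*9)² = (-3 + 3/2)² = (-3/2)² = 9/4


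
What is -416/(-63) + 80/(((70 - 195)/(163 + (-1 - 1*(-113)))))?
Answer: -10672/63 ≈ -169.40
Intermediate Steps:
-416/(-63) + 80/(((70 - 195)/(163 + (-1 - 1*(-113))))) = -416*(-1/63) + 80/((-125/(163 + (-1 + 113)))) = 416/63 + 80/((-125/(163 + 112))) = 416/63 + 80/((-125/275)) = 416/63 + 80/((-125*1/275)) = 416/63 + 80/(-5/11) = 416/63 + 80*(-11/5) = 416/63 - 176 = -10672/63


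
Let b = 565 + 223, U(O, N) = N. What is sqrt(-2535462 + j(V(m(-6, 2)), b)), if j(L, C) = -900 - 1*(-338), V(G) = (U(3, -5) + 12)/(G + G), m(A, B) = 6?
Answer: 2*I*sqrt(634006) ≈ 1592.5*I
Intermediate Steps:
b = 788
V(G) = 7/(2*G) (V(G) = (-5 + 12)/(G + G) = 7/((2*G)) = 7*(1/(2*G)) = 7/(2*G))
j(L, C) = -562 (j(L, C) = -900 + 338 = -562)
sqrt(-2535462 + j(V(m(-6, 2)), b)) = sqrt(-2535462 - 562) = sqrt(-2536024) = 2*I*sqrt(634006)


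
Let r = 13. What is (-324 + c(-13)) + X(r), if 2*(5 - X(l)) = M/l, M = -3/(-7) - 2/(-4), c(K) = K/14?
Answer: -8959/28 ≈ -319.96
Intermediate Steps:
c(K) = K/14 (c(K) = K*(1/14) = K/14)
M = 13/14 (M = -3*(-⅐) - 2*(-¼) = 3/7 + ½ = 13/14 ≈ 0.92857)
X(l) = 5 - 13/(28*l)
(-324 + c(-13)) + X(r) = (-324 + (1/14)*(-13)) + (5 - 13/28/13) = (-324 - 13/14) + (5 - 13/28*1/13) = -4549/14 + (5 - 1/28) = -4549/14 + 139/28 = -8959/28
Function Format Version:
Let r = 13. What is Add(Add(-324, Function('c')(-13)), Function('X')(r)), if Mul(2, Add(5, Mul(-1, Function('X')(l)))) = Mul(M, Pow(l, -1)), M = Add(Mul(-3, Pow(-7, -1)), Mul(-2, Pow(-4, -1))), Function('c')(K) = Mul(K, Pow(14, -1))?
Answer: Rational(-8959, 28) ≈ -319.96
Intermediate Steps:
Function('c')(K) = Mul(Rational(1, 14), K) (Function('c')(K) = Mul(K, Rational(1, 14)) = Mul(Rational(1, 14), K))
M = Rational(13, 14) (M = Add(Mul(-3, Rational(-1, 7)), Mul(-2, Rational(-1, 4))) = Add(Rational(3, 7), Rational(1, 2)) = Rational(13, 14) ≈ 0.92857)
Function('X')(l) = Add(5, Mul(Rational(-13, 28), Pow(l, -1))) (Function('X')(l) = Add(5, Mul(Rational(-1, 2), Mul(Rational(13, 14), Pow(l, -1)))) = Add(5, Mul(Rational(-13, 28), Pow(l, -1))))
Add(Add(-324, Function('c')(-13)), Function('X')(r)) = Add(Add(-324, Mul(Rational(1, 14), -13)), Add(5, Mul(Rational(-13, 28), Pow(13, -1)))) = Add(Add(-324, Rational(-13, 14)), Add(5, Mul(Rational(-13, 28), Rational(1, 13)))) = Add(Rational(-4549, 14), Add(5, Rational(-1, 28))) = Add(Rational(-4549, 14), Rational(139, 28)) = Rational(-8959, 28)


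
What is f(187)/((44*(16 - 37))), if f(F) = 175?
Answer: -25/132 ≈ -0.18939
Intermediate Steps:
f(187)/((44*(16 - 37))) = 175/((44*(16 - 37))) = 175/((44*(-21))) = 175/(-924) = 175*(-1/924) = -25/132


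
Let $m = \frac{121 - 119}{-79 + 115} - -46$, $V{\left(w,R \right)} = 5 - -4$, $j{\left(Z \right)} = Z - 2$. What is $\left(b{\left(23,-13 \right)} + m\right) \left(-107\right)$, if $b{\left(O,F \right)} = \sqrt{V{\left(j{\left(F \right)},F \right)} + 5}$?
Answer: $- \frac{88703}{18} - 107 \sqrt{14} \approx -5328.3$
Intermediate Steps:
$j{\left(Z \right)} = -2 + Z$
$V{\left(w,R \right)} = 9$ ($V{\left(w,R \right)} = 5 + 4 = 9$)
$b{\left(O,F \right)} = \sqrt{14}$ ($b{\left(O,F \right)} = \sqrt{9 + 5} = \sqrt{14}$)
$m = \frac{829}{18}$ ($m = \frac{2}{36} + 46 = 2 \cdot \frac{1}{36} + 46 = \frac{1}{18} + 46 = \frac{829}{18} \approx 46.056$)
$\left(b{\left(23,-13 \right)} + m\right) \left(-107\right) = \left(\sqrt{14} + \frac{829}{18}\right) \left(-107\right) = \left(\frac{829}{18} + \sqrt{14}\right) \left(-107\right) = - \frac{88703}{18} - 107 \sqrt{14}$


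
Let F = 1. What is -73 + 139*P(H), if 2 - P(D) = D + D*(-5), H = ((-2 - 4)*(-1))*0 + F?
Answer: 761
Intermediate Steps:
H = 1 (H = ((-2 - 4)*(-1))*0 + 1 = -6*(-1)*0 + 1 = 6*0 + 1 = 0 + 1 = 1)
P(D) = 2 + 4*D (P(D) = 2 - (D + D*(-5)) = 2 - (D - 5*D) = 2 - (-4)*D = 2 + 4*D)
-73 + 139*P(H) = -73 + 139*(2 + 4*1) = -73 + 139*(2 + 4) = -73 + 139*6 = -73 + 834 = 761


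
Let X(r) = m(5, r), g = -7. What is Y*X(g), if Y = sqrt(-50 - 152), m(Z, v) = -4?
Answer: -4*I*sqrt(202) ≈ -56.851*I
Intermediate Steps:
X(r) = -4
Y = I*sqrt(202) (Y = sqrt(-202) = I*sqrt(202) ≈ 14.213*I)
Y*X(g) = (I*sqrt(202))*(-4) = -4*I*sqrt(202)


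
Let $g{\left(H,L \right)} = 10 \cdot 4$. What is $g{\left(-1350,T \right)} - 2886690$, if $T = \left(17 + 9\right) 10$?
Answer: $-2886650$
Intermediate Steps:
$T = 260$ ($T = 26 \cdot 10 = 260$)
$g{\left(H,L \right)} = 40$
$g{\left(-1350,T \right)} - 2886690 = 40 - 2886690 = -2886650$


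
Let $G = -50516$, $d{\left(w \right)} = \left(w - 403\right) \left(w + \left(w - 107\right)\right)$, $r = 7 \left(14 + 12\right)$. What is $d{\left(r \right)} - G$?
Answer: $-6281$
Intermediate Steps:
$r = 182$ ($r = 7 \cdot 26 = 182$)
$d{\left(w \right)} = \left(-403 + w\right) \left(-107 + 2 w\right)$ ($d{\left(w \right)} = \left(-403 + w\right) \left(w + \left(-107 + w\right)\right) = \left(-403 + w\right) \left(-107 + 2 w\right)$)
$d{\left(r \right)} - G = \left(43121 - 166166 + 2 \cdot 182^{2}\right) - -50516 = \left(43121 - 166166 + 2 \cdot 33124\right) + 50516 = \left(43121 - 166166 + 66248\right) + 50516 = -56797 + 50516 = -6281$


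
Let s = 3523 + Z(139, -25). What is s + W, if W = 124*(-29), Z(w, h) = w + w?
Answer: 205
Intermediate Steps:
Z(w, h) = 2*w
s = 3801 (s = 3523 + 2*139 = 3523 + 278 = 3801)
W = -3596
s + W = 3801 - 3596 = 205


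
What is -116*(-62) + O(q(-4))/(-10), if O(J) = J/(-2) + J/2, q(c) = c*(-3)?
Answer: 7192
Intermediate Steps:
q(c) = -3*c
O(J) = 0 (O(J) = J*(-½) + J*(½) = -J/2 + J/2 = 0)
-116*(-62) + O(q(-4))/(-10) = -116*(-62) + 0/(-10) = 7192 + 0*(-⅒) = 7192 + 0 = 7192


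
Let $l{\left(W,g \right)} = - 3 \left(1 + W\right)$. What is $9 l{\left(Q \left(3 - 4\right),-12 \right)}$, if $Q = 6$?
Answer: $135$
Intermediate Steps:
$l{\left(W,g \right)} = -3 - 3 W$
$9 l{\left(Q \left(3 - 4\right),-12 \right)} = 9 \left(-3 - 3 \cdot 6 \left(3 - 4\right)\right) = 9 \left(-3 - 3 \cdot 6 \left(-1\right)\right) = 9 \left(-3 - -18\right) = 9 \left(-3 + 18\right) = 9 \cdot 15 = 135$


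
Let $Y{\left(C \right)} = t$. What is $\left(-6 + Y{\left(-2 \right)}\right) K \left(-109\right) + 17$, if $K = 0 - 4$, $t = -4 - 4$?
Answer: $-6087$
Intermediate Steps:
$t = -8$ ($t = -4 - 4 = -8$)
$Y{\left(C \right)} = -8$
$K = -4$ ($K = 0 - 4 = -4$)
$\left(-6 + Y{\left(-2 \right)}\right) K \left(-109\right) + 17 = \left(-6 - 8\right) \left(-4\right) \left(-109\right) + 17 = \left(-14\right) \left(-4\right) \left(-109\right) + 17 = 56 \left(-109\right) + 17 = -6104 + 17 = -6087$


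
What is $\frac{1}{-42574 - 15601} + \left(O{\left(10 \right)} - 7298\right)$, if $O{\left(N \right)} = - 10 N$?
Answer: $- \frac{430378651}{58175} \approx -7398.0$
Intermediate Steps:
$\frac{1}{-42574 - 15601} + \left(O{\left(10 \right)} - 7298\right) = \frac{1}{-42574 - 15601} - 7398 = \frac{1}{-58175} - 7398 = - \frac{1}{58175} - 7398 = - \frac{430378651}{58175}$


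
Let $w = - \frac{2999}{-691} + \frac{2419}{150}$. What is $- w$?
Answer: $- \frac{2121379}{103650} \approx -20.467$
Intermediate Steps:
$w = \frac{2121379}{103650}$ ($w = \left(-2999\right) \left(- \frac{1}{691}\right) + 2419 \cdot \frac{1}{150} = \frac{2999}{691} + \frac{2419}{150} = \frac{2121379}{103650} \approx 20.467$)
$- w = \left(-1\right) \frac{2121379}{103650} = - \frac{2121379}{103650}$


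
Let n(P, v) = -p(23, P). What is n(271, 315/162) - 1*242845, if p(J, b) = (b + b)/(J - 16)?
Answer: -1700457/7 ≈ -2.4292e+5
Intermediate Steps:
p(J, b) = 2*b/(-16 + J) (p(J, b) = (2*b)/(-16 + J) = 2*b/(-16 + J))
n(P, v) = -2*P/7 (n(P, v) = -2*P/(-16 + 23) = -2*P/7)
n(271, 315/162) - 1*242845 = -2/7*271 - 1*242845 = -542/7 - 242845 = -1700457/7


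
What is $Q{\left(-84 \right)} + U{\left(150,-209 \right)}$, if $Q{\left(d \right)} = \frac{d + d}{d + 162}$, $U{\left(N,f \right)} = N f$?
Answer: $- \frac{407578}{13} \approx -31352.0$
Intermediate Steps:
$Q{\left(d \right)} = \frac{2 d}{162 + d}$
$Q{\left(-84 \right)} + U{\left(150,-209 \right)} = 2 \left(-84\right) \frac{1}{162 - 84} + 150 \left(-209\right) = 2 \left(-84\right) \frac{1}{78} - 31350 = - \frac{28}{13} - 31350 = - \frac{407578}{13}$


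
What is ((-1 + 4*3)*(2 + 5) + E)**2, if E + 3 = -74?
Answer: 0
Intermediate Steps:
E = -77 (E = -3 - 74 = -77)
((-1 + 4*3)*(2 + 5) + E)**2 = ((-1 + 4*3)*(2 + 5) - 77)**2 = ((-1 + 12)*7 - 77)**2 = (11*7 - 77)**2 = (77 - 77)**2 = 0**2 = 0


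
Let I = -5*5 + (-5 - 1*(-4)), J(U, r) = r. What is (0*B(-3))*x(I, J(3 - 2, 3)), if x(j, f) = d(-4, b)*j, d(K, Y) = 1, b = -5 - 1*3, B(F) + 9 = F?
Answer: 0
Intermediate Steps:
B(F) = -9 + F
b = -8 (b = -5 - 3 = -8)
I = -26 (I = -25 + (-5 + 4) = -25 - 1 = -26)
x(j, f) = j (x(j, f) = 1*j = j)
(0*B(-3))*x(I, J(3 - 2, 3)) = (0*(-9 - 3))*(-26) = (0*(-12))*(-26) = 0*(-26) = 0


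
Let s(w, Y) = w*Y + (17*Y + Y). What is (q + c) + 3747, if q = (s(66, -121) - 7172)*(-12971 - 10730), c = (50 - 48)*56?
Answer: 410884395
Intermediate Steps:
c = 112 (c = 2*56 = 112)
s(w, Y) = 18*Y + Y*w (s(w, Y) = Y*w + 18*Y = 18*Y + Y*w)
q = 410880536 (q = (-121*(18 + 66) - 7172)*(-12971 - 10730) = (-121*84 - 7172)*(-23701) = (-10164 - 7172)*(-23701) = -17336*(-23701) = 410880536)
(q + c) + 3747 = (410880536 + 112) + 3747 = 410880648 + 3747 = 410884395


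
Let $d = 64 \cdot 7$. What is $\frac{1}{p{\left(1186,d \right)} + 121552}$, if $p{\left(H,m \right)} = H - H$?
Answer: $\frac{1}{121552} \approx 8.2269 \cdot 10^{-6}$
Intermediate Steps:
$d = 448$
$p{\left(H,m \right)} = 0$
$\frac{1}{p{\left(1186,d \right)} + 121552} = \frac{1}{0 + 121552} = \frac{1}{121552}$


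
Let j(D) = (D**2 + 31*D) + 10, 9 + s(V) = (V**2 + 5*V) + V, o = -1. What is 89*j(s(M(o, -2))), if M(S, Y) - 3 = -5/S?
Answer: 1229268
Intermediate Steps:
M(S, Y) = 3 - 5/S
s(V) = -9 + V**2 + 6*V (s(V) = -9 + ((V**2 + 5*V) + V) = -9 + (V**2 + 6*V) = -9 + V**2 + 6*V)
j(D) = 10 + D**2 + 31*D
89*j(s(M(o, -2))) = 89*(10 + (-9 + (3 - 5/(-1))**2 + 6*(3 - 5/(-1)))**2 + 31*(-9 + (3 - 5/(-1))**2 + 6*(3 - 5/(-1)))) = 89*(10 + (-9 + (3 - 5*(-1))**2 + 6*(3 - 5*(-1)))**2 + 31*(-9 + (3 - 5*(-1))**2 + 6*(3 - 5*(-1)))) = 89*(10 + (-9 + (3 + 5)**2 + 6*(3 + 5))**2 + 31*(-9 + (3 + 5)**2 + 6*(3 + 5))) = 89*(10 + (-9 + 8**2 + 6*8)**2 + 31*(-9 + 8**2 + 6*8)) = 89*(10 + (-9 + 64 + 48)**2 + 31*(-9 + 64 + 48)) = 89*(10 + 103**2 + 31*103) = 89*(10 + 10609 + 3193) = 89*13812 = 1229268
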